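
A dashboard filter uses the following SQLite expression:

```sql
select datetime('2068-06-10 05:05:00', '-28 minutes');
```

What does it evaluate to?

2068-06-10 04:37:00

-28 minutes from 2068-06-10 05:05:00 is 2068-06-10 04:37:00.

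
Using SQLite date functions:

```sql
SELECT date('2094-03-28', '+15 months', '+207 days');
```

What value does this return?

2096-01-21

Adding +15 months to 2094-03-28 gives 2095-06-28.
Applying '+207 days' to 2095-06-28: counting 207 days forward gives 2096-01-21.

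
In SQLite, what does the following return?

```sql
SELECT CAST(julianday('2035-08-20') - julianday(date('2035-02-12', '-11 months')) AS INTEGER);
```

526

Adding -11 months to 2035-02-12 gives 2034-03-12.
19 days remain in March 2034 after the 12th (31 − 12).
Full months from April 2034 through July 2035 contribute their day counts.
Then 20 days into August 2035.
Total: 19 + 30 + 31 + 30 + 31 + 31 + 30 + 31 + 30 + 31 + 31 + 28 + 31 + 30 + 31 + 30 + 31 + 20 = 526.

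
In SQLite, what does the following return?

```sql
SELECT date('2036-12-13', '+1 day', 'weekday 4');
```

Advancing 1 more day within December lands on 2036-12-14.
`weekday 4` advances to the next Thursday; 2036-12-14 is a Sunday, so it moves forward to 2036-12-18.

2036-12-18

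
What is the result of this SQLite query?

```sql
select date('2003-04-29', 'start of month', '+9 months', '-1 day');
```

`start of month` rewinds 2003-04-29 to 2003-04-01.
Adding +9 months to 2003-04-01 gives 2004-01-01.
Going back 1 day from 2004-01-01 reaches 2003-12-31 (last day of December, 31 days).

2003-12-31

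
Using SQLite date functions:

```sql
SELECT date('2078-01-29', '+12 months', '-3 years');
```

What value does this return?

2076-01-29

Adding +12 months to 2078-01-29 gives 2079-01-29.
Adding -3 years to 2079-01-29 gives 2076-01-29.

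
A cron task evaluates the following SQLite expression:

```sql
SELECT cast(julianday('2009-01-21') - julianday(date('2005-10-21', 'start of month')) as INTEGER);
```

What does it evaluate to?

`start of month` rewinds 2005-10-21 to 2005-10-01.
30 days remain in October 2005 after the 1st (31 − 1).
Full months from November 2005 through December 2008 contribute their day counts.
Then 21 days into January 2009.
Total: 30 + 30 + 31 + 31 + 28 + 31 + 30 + 31 + 30 + 31 + 31 + 30 + 31 + 30 + 31 + 31 + 28 + 31 + 30 + 31 + 30 + 31 + 31 + 30 + 31 + 30 + 31 + 31 + 29 + 31 + 30 + 31 + 30 + 31 + 31 + 30 + 31 + 30 + 31 + 21 = 1208.

1208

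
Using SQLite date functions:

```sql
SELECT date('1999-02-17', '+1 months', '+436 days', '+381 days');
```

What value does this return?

2001-06-11

Adding +1 month to 1999-02-17 gives 1999-03-17.
Applying '+436 days' to 1999-03-17: counting 436 days forward gives 2000-05-26.
Applying '+381 days' to 2000-05-26: counting 381 days forward gives 2001-06-11.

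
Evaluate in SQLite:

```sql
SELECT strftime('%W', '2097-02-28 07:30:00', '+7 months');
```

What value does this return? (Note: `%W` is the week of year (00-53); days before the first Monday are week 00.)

First apply '+7 months': 2097-02-28 07:30:00 → 2097-09-28 07:30:00.
2097-09-28 is a Saturday. SQLite's %W counts Mondays since the year started; the result is 38.

38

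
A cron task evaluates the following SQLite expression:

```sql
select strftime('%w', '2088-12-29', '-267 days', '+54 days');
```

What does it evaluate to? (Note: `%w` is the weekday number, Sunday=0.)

First apply '-267 days', '+54 days': 2088-12-29 → 2088-05-30.
2088-05-30 is a Sunday; with Sunday=0 that is 0.

0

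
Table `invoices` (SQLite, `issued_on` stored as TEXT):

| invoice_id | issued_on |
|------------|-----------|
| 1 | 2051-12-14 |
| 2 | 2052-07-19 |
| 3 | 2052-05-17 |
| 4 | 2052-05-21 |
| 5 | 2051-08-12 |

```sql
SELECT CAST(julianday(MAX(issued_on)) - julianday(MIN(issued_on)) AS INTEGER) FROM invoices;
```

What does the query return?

MIN = 2051-08-12, MAX = 2052-07-19.
19 days remain in August 2051 after the 12th (31 − 12).
Full months from September 2051 through June 2052 contribute their day counts.
Then 19 days into July 2052.
Total: 19 + 30 + 31 + 30 + 31 + 31 + 29 + 31 + 30 + 31 + 30 + 19 = 342.

342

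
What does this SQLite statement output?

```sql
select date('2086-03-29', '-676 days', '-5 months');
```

2083-12-22

Applying '-676 days' to 2086-03-29: counting 676 days back gives 2084-05-22.
Adding -5 months to 2084-05-22 gives 2083-12-22.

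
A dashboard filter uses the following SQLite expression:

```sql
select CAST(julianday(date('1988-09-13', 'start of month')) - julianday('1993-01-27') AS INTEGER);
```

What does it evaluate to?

-1609

`start of month` rewinds 1988-09-13 to 1988-09-01.
29 days remain in September 1988 after the 1st (30 − 1).
Full months from October 1988 through December 1992 contribute their day counts.
Then 27 days into January 1993.
Total: 29 + 31 + 30 + 31 + 31 + 28 + 31 + 30 + 31 + 30 + 31 + 31 + 30 + 31 + 30 + 31 + 31 + 28 + 31 + 30 + 31 + 30 + 31 + 31 + 30 + 31 + 30 + 31 + 31 + 28 + 31 + 30 + 31 + 30 + 31 + 31 + 30 + 31 + 30 + 31 + 31 + 29 + 31 + 30 + 31 + 30 + 31 + 31 + 30 + 31 + 30 + 31 + 27 = 1609.
The subtraction is earlier − later, so the result is −1609 → -1609.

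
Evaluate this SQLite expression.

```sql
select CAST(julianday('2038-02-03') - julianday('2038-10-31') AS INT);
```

-270

25 days remain in February 2038 after the 3rd (28 − 3).
Full months from March 2038 through September 2038 contribute their day counts.
Then 31 days into October 2038.
Total: 25 + 31 + 30 + 31 + 30 + 31 + 31 + 30 + 31 = 270.
The subtraction is earlier − later, so the result is −270 → -270.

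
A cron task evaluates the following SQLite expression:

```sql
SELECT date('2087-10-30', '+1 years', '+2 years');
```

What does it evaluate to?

2090-10-30

Adding +1 year to 2087-10-30 gives 2088-10-30.
Adding +2 years to 2088-10-30 gives 2090-10-30.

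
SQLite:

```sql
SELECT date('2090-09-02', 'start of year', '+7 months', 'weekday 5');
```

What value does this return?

2090-08-04

`start of year` rewinds 2090-09-02 to 2090-01-01.
Adding +7 months to 2090-01-01 gives 2090-08-01.
`weekday 5` advances to the next Friday; 2090-08-01 is a Tuesday, so it moves forward to 2090-08-04.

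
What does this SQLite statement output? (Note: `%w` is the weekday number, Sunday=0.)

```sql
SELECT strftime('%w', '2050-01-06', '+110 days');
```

First apply '+110 days': 2050-01-06 → 2050-04-26.
2050-04-26 is a Tuesday; with Sunday=0 that is 2.

2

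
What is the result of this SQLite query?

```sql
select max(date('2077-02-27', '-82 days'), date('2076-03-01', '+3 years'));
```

2079-03-01

date('2077-02-27', '-82 days') → 2076-12-07.
date('2076-03-01', '+3 years') → 2079-03-01.
Later of the two is 2079-03-01.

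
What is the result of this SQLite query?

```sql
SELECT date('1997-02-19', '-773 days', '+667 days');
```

1996-11-05

Applying '-773 days' to 1997-02-19: counting 773 days back gives 1995-01-08.
Applying '+667 days' to 1995-01-08: counting 667 days forward gives 1996-11-05.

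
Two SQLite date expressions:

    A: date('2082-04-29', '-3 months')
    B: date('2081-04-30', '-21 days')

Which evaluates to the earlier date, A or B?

B

A = 2082-01-29.
B = 2081-04-09.
B is earlier.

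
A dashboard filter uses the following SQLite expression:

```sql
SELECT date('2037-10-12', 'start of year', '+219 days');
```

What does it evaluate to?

`start of year` rewinds 2037-10-12 to 2037-01-01.
Applying '+219 days' to 2037-01-01: counting 219 days forward gives 2037-08-08.

2037-08-08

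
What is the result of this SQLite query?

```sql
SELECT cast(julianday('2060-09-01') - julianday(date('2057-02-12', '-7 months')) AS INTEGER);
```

1512

Adding -7 months to 2057-02-12 gives 2056-07-12.
19 days remain in July 2056 after the 12th (31 − 12).
Full months from August 2056 through August 2060 contribute their day counts.
Then 1 day into September 2060.
Total: 19 + 31 + 30 + 31 + 30 + 31 + 31 + 28 + 31 + 30 + 31 + 30 + 31 + 31 + 30 + 31 + 30 + 31 + 31 + 28 + 31 + 30 + 31 + 30 + 31 + 31 + 30 + 31 + 30 + 31 + 31 + 28 + 31 + 30 + 31 + 30 + 31 + 31 + 30 + 31 + 30 + 31 + 31 + 29 + 31 + 30 + 31 + 30 + 31 + 31 + 1 = 1512.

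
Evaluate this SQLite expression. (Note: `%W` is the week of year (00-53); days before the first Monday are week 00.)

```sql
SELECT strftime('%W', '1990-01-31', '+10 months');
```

48

First apply '+10 months': 1990-01-31 → 1990-12-01.
1990-12-01 is a Saturday. SQLite's %W counts Mondays since the year started; the result is 48.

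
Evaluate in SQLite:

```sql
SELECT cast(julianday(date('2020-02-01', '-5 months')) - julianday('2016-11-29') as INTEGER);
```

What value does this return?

1006

Adding -5 months to 2020-02-01 gives 2019-09-01.
1 day remains in November 2016 after the 29th (30 − 29).
Full months from December 2016 through August 2019 contribute their day counts.
Then 1 day into September 2019.
Total: 1 + 31 + 31 + 28 + 31 + 30 + 31 + 30 + 31 + 31 + 30 + 31 + 30 + 31 + 31 + 28 + 31 + 30 + 31 + 30 + 31 + 31 + 30 + 31 + 30 + 31 + 31 + 28 + 31 + 30 + 31 + 30 + 31 + 31 + 1 = 1006.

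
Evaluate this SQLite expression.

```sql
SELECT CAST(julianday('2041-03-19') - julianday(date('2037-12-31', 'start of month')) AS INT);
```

1204

`start of month` rewinds 2037-12-31 to 2037-12-01.
30 days remain in December 2037 after the 1st (31 − 1).
Full months from January 2038 through February 2041 contribute their day counts.
Then 19 days into March 2041.
Total: 30 + 31 + 28 + 31 + 30 + 31 + 30 + 31 + 31 + 30 + 31 + 30 + 31 + 31 + 28 + 31 + 30 + 31 + 30 + 31 + 31 + 30 + 31 + 30 + 31 + 31 + 29 + 31 + 30 + 31 + 30 + 31 + 31 + 30 + 31 + 30 + 31 + 31 + 28 + 19 = 1204.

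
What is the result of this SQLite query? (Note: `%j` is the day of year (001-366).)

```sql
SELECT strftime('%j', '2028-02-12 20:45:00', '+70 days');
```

First apply '+70 days': 2028-02-12 20:45:00 → 2028-04-22 20:45:00.
Day-of-year for 2028-04-22: days since 2028-01-01 inclusive = 113, zero-padded to 113.

113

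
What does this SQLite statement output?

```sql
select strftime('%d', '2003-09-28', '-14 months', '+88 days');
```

24

First apply '-14 months', '+88 days': 2003-09-28 → 2002-10-24.
`%d` extracts the 2-digit day of month: 24.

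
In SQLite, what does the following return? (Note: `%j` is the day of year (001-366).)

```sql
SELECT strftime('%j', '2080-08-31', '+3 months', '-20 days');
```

First apply '+3 months', '-20 days': 2080-08-31 → 2080-11-11.
Day-of-year for 2080-11-11: days since 2080-01-01 inclusive = 316, zero-padded to 316.

316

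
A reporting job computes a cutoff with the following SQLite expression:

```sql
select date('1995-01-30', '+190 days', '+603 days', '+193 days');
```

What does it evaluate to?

1997-10-12

Applying '+190 days' to 1995-01-30: counting 190 days forward gives 1995-08-08.
Applying '+603 days' to 1995-08-08: counting 603 days forward gives 1997-04-02.
Applying '+193 days' to 1997-04-02: counting 193 days forward gives 1997-10-12.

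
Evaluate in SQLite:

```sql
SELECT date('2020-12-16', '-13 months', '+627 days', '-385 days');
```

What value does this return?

2020-07-15

Adding -13 months to 2020-12-16 gives 2019-11-16.
Applying '+627 days' to 2019-11-16: counting 627 days forward gives 2021-08-04.
Applying '-385 days' to 2021-08-04: counting 385 days back gives 2020-07-15.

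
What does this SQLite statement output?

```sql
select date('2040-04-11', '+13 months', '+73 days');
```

Adding +13 months to 2040-04-11 gives 2041-05-11.
Applying '+73 days' to 2041-05-11: counting 73 days forward gives 2041-07-23.

2041-07-23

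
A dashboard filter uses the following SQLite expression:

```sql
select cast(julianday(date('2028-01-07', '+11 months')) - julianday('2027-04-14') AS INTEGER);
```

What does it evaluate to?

603

Adding +11 months to 2028-01-07 gives 2028-12-07.
16 days remain in April 2027 after the 14th (30 − 14).
Full months from May 2027 through November 2028 contribute their day counts.
Then 7 days into December 2028.
Total: 16 + 31 + 30 + 31 + 31 + 30 + 31 + 30 + 31 + 31 + 29 + 31 + 30 + 31 + 30 + 31 + 31 + 30 + 31 + 30 + 7 = 603.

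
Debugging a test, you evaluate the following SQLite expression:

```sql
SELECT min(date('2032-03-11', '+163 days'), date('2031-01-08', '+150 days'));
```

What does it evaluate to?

date('2032-03-11', '+163 days') → 2032-08-21.
date('2031-01-08', '+150 days') → 2031-06-07.
Earlier of the two is 2031-06-07.

2031-06-07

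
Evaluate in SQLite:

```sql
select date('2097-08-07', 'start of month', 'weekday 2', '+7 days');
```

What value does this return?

`start of month` rewinds 2097-08-07 to 2097-08-01.
`weekday 2` advances to the next Tuesday; 2097-08-01 is a Thursday, so it moves forward to 2097-08-06.
Advancing 7 more days within August lands on 2097-08-13.

2097-08-13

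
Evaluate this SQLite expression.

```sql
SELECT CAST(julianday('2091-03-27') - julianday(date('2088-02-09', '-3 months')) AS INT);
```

Adding -3 months to 2088-02-09 gives 2087-11-09.
21 days remain in November 2087 after the 9th (30 − 9).
Full months from December 2087 through February 2091 contribute their day counts.
Then 27 days into March 2091.
Total: 21 + 31 + 31 + 29 + 31 + 30 + 31 + 30 + 31 + 31 + 30 + 31 + 30 + 31 + 31 + 28 + 31 + 30 + 31 + 30 + 31 + 31 + 30 + 31 + 30 + 31 + 31 + 28 + 31 + 30 + 31 + 30 + 31 + 31 + 30 + 31 + 30 + 31 + 31 + 28 + 27 = 1234.

1234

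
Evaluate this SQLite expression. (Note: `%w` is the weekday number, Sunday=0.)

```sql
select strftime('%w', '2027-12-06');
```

2027-12-06 is a Monday; with Sunday=0 that is 1.

1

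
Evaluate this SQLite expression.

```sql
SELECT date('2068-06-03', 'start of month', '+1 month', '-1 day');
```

2068-06-30

`start of month` rewinds 2068-06-03 to 2068-06-01.
Adding +1 month to 2068-06-01 gives 2068-07-01.
Going back 1 day from 2068-07-01 reaches 2068-06-30 (last day of June, 30 days).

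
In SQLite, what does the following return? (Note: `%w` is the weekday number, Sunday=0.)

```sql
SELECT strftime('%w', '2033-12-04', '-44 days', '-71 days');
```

4

First apply '-44 days', '-71 days': 2033-12-04 → 2033-08-11.
2033-08-11 is a Thursday; with Sunday=0 that is 4.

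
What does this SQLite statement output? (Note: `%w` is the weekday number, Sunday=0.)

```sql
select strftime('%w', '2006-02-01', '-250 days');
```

5

First apply '-250 days': 2006-02-01 → 2005-05-27.
2005-05-27 is a Friday; with Sunday=0 that is 5.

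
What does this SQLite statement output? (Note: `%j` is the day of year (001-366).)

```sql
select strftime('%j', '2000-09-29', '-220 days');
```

053

First apply '-220 days': 2000-09-29 → 2000-02-22.
Day-of-year for 2000-02-22: days since 2000-01-01 inclusive = 53, zero-padded to 053.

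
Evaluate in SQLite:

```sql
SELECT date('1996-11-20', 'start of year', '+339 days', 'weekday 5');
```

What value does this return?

`start of year` rewinds 1996-11-20 to 1996-01-01.
Applying '+339 days' to 1996-01-01: counting 339 days forward gives 1996-12-05.
`weekday 5` advances to the next Friday; 1996-12-05 is a Thursday, so it moves forward to 1996-12-06.

1996-12-06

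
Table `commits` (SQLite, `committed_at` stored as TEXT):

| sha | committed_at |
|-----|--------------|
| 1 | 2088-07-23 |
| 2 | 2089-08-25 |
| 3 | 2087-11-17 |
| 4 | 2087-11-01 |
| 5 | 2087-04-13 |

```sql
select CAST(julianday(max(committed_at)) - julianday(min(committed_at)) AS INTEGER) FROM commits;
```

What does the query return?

MIN = 2087-04-13, MAX = 2089-08-25.
17 days remain in April 2087 after the 13th (30 − 13).
Full months from May 2087 through July 2089 contribute their day counts.
Then 25 days into August 2089.
Total: 17 + 31 + 30 + 31 + 31 + 30 + 31 + 30 + 31 + 31 + 29 + 31 + 30 + 31 + 30 + 31 + 31 + 30 + 31 + 30 + 31 + 31 + 28 + 31 + 30 + 31 + 30 + 31 + 25 = 865.

865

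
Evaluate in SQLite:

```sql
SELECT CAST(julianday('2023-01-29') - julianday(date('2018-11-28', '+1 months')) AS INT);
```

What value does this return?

1493

Adding +1 month to 2018-11-28 gives 2018-12-28.
3 days remain in December 2018 after the 28th (31 − 28).
Full months from January 2019 through December 2022 contribute their day counts.
Then 29 days into January 2023.
Total: 3 + 31 + 28 + 31 + 30 + 31 + 30 + 31 + 31 + 30 + 31 + 30 + 31 + 31 + 29 + 31 + 30 + 31 + 30 + 31 + 31 + 30 + 31 + 30 + 31 + 31 + 28 + 31 + 30 + 31 + 30 + 31 + 31 + 30 + 31 + 30 + 31 + 31 + 28 + 31 + 30 + 31 + 30 + 31 + 31 + 30 + 31 + 30 + 31 + 29 = 1493.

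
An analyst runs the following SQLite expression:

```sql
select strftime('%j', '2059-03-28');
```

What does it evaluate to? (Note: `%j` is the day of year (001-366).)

087

Day-of-year for 2059-03-28: days since 2059-01-01 inclusive = 87, zero-padded to 087.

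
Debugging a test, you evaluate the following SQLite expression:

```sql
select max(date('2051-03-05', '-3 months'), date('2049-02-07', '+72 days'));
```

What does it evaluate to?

2050-12-05

date('2051-03-05', '-3 months') → 2050-12-05.
date('2049-02-07', '+72 days') → 2049-04-20.
Later of the two is 2050-12-05.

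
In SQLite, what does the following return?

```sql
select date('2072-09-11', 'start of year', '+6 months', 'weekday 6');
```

`start of year` rewinds 2072-09-11 to 2072-01-01.
Adding +6 months to 2072-01-01 gives 2072-07-01.
`weekday 6` advances to the next Saturday; 2072-07-01 is a Friday, so it moves forward to 2072-07-02.

2072-07-02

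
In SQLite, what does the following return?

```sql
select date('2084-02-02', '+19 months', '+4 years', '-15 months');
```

2088-06-02

Adding +19 months to 2084-02-02 gives 2085-09-02.
Adding +4 years to 2085-09-02 gives 2089-09-02.
Adding -15 months to 2089-09-02 gives 2088-06-02.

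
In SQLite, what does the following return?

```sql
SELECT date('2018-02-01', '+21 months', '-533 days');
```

2018-05-17

Adding +21 months to 2018-02-01 gives 2019-11-01.
Applying '-533 days' to 2019-11-01: counting 533 days back gives 2018-05-17.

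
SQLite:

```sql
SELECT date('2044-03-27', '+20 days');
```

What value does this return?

March 2044 has 31 days; 4 remain after the 27th, so 5 days reach 2044-04-01.
Advancing 15 more days within April lands on 2044-04-16.

2044-04-16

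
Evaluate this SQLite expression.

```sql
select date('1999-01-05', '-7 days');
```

Going back 5 days from 1999-01-05 reaches 1998-12-31 (last day of December, 31 days).
Going back 2 days within December lands on 1998-12-29.

1998-12-29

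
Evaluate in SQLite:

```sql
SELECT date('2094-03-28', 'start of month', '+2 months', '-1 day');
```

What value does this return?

2094-04-30

`start of month` rewinds 2094-03-28 to 2094-03-01.
Adding +2 months to 2094-03-01 gives 2094-05-01.
Going back 1 day from 2094-05-01 reaches 2094-04-30 (last day of April, 30 days).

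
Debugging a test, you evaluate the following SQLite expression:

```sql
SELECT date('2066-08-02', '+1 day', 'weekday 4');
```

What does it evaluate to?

Advancing 1 more day within August lands on 2066-08-03.
`weekday 4` advances to the next Thursday; 2066-08-03 is a Tuesday, so it moves forward to 2066-08-05.

2066-08-05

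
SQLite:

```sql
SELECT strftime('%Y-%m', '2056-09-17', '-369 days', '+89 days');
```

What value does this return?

First apply '-369 days', '+89 days': 2056-09-17 → 2055-12-12.
`%Y-%m` extracts the year-month: 2055-12.

2055-12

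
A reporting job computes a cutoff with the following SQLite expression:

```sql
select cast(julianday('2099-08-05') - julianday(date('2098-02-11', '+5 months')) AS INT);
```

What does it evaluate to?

390

Adding +5 months to 2098-02-11 gives 2098-07-11.
20 days remain in July 2098 after the 11th (31 − 11).
Full months from August 2098 through July 2099 contribute their day counts.
Then 5 days into August 2099.
Total: 20 + 31 + 30 + 31 + 30 + 31 + 31 + 28 + 31 + 30 + 31 + 30 + 31 + 5 = 390.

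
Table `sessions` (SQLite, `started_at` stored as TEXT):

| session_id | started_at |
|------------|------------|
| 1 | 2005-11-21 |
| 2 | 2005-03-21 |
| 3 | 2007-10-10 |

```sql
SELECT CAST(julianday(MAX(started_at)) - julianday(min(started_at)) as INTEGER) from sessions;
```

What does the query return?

MIN = 2005-03-21, MAX = 2007-10-10.
10 days remain in March 2005 after the 21st (31 − 21).
Full months from April 2005 through September 2007 contribute their day counts.
Then 10 days into October 2007.
Total: 10 + 30 + 31 + 30 + 31 + 31 + 30 + 31 + 30 + 31 + 31 + 28 + 31 + 30 + 31 + 30 + 31 + 31 + 30 + 31 + 30 + 31 + 31 + 28 + 31 + 30 + 31 + 30 + 31 + 31 + 30 + 10 = 933.

933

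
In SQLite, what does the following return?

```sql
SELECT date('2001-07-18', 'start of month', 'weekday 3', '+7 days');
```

`start of month` rewinds 2001-07-18 to 2001-07-01.
`weekday 3` advances to the next Wednesday; 2001-07-01 is a Sunday, so it moves forward to 2001-07-04.
Advancing 7 more days within July lands on 2001-07-11.

2001-07-11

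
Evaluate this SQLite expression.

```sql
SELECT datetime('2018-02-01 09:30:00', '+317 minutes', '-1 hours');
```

2018-02-01 13:47:00

317 minutes = 5h 17m; +317 minutes from 2018-02-01 09:30:00 is 2018-02-01 14:47:00.
-1 hours from 2018-02-01 14:47:00 is 2018-02-01 13:47:00.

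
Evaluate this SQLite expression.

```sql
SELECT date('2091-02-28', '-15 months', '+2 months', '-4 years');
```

Adding -15 months to 2091-02-28 gives 2089-11-28.
Adding +2 months to 2089-11-28 gives 2090-01-28.
Adding -4 years to 2090-01-28 gives 2086-01-28.

2086-01-28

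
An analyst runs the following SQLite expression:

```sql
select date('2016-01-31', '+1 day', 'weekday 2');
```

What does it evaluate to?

2016-02-02

January 2016 has 31 days; 0 remain after the 31st, so 1 days reach 2016-02-01.
`weekday 2` advances to the next Tuesday; 2016-02-01 is a Monday, so it moves forward to 2016-02-02.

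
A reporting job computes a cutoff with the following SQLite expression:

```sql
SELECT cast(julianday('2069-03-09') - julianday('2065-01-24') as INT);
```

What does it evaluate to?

7 days remain in January 2065 after the 24th (31 − 24).
Full months from February 2065 through February 2069 contribute their day counts.
Then 9 days into March 2069.
Total: 7 + 28 + 31 + 30 + 31 + 30 + 31 + 31 + 30 + 31 + 30 + 31 + 31 + 28 + 31 + 30 + 31 + 30 + 31 + 31 + 30 + 31 + 30 + 31 + 31 + 28 + 31 + 30 + 31 + 30 + 31 + 31 + 30 + 31 + 30 + 31 + 31 + 29 + 31 + 30 + 31 + 30 + 31 + 31 + 30 + 31 + 30 + 31 + 31 + 28 + 9 = 1505.

1505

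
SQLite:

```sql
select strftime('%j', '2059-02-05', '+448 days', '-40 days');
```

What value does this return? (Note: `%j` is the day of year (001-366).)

First apply '+448 days', '-40 days': 2059-02-05 → 2060-03-19.
Day-of-year for 2060-03-19: days since 2060-01-01 inclusive = 79, zero-padded to 079.

079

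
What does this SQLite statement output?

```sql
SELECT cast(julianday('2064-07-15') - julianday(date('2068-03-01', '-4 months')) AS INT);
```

Adding -4 months to 2068-03-01 gives 2067-11-01.
16 days remain in July 2064 after the 15th (31 − 15).
Full months from August 2064 through October 2067 contribute their day counts.
Then 1 day into November 2067.
Total: 16 + 31 + 30 + 31 + 30 + 31 + 31 + 28 + 31 + 30 + 31 + 30 + 31 + 31 + 30 + 31 + 30 + 31 + 31 + 28 + 31 + 30 + 31 + 30 + 31 + 31 + 30 + 31 + 30 + 31 + 31 + 28 + 31 + 30 + 31 + 30 + 31 + 31 + 30 + 31 + 1 = 1204.
The subtraction is earlier − later, so the result is −1204 → -1204.

-1204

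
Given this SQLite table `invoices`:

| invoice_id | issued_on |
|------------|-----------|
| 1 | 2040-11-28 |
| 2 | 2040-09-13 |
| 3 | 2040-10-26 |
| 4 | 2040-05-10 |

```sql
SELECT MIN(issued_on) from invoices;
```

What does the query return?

2040-05-10

MIN over {2040-05-10, 2040-09-13, 2040-10-26, 2040-11-28}.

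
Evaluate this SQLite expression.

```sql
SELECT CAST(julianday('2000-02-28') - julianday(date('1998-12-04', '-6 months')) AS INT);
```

634

Adding -6 months to 1998-12-04 gives 1998-06-04.
26 days remain in June 1998 after the 4th (30 − 4).
Full months from July 1998 through January 2000 contribute their day counts.
Then 28 days into February 2000.
Total: 26 + 31 + 31 + 30 + 31 + 30 + 31 + 31 + 28 + 31 + 30 + 31 + 30 + 31 + 31 + 30 + 31 + 30 + 31 + 31 + 28 = 634.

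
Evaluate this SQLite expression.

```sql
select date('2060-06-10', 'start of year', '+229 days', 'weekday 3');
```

2060-08-18

`start of year` rewinds 2060-06-10 to 2060-01-01.
Applying '+229 days' to 2060-01-01: counting 229 days forward gives 2060-08-17.
`weekday 3` advances to the next Wednesday; 2060-08-17 is a Tuesday, so it moves forward to 2060-08-18.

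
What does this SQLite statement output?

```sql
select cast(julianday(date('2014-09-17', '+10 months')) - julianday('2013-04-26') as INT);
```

812

Adding +10 months to 2014-09-17 gives 2015-07-17.
4 days remain in April 2013 after the 26th (30 − 26).
Full months from May 2013 through June 2015 contribute their day counts.
Then 17 days into July 2015.
Total: 4 + 31 + 30 + 31 + 31 + 30 + 31 + 30 + 31 + 31 + 28 + 31 + 30 + 31 + 30 + 31 + 31 + 30 + 31 + 30 + 31 + 31 + 28 + 31 + 30 + 31 + 30 + 17 = 812.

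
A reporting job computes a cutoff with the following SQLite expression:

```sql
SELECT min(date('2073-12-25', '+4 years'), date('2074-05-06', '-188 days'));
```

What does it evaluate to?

2073-10-30

date('2073-12-25', '+4 years') → 2077-12-25.
date('2074-05-06', '-188 days') → 2073-10-30.
Earlier of the two is 2073-10-30.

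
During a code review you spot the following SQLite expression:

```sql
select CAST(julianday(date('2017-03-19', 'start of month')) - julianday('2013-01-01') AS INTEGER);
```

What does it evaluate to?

`start of month` rewinds 2017-03-19 to 2017-03-01.
30 days remain in January 2013 after the 1st (31 − 1).
Full months from February 2013 through February 2017 contribute their day counts.
Then 1 day into March 2017.
Total: 30 + 28 + 31 + 30 + 31 + 30 + 31 + 31 + 30 + 31 + 30 + 31 + 31 + 28 + 31 + 30 + 31 + 30 + 31 + 31 + 30 + 31 + 30 + 31 + 31 + 28 + 31 + 30 + 31 + 30 + 31 + 31 + 30 + 31 + 30 + 31 + 31 + 29 + 31 + 30 + 31 + 30 + 31 + 31 + 30 + 31 + 30 + 31 + 31 + 28 + 1 = 1520.

1520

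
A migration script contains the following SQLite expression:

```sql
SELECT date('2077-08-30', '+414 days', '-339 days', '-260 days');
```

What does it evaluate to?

Applying '+414 days' to 2077-08-30: counting 414 days forward gives 2078-10-18.
Applying '-339 days' to 2078-10-18: counting 339 days back gives 2077-11-13.
Applying '-260 days' to 2077-11-13: counting 260 days back gives 2077-02-26.

2077-02-26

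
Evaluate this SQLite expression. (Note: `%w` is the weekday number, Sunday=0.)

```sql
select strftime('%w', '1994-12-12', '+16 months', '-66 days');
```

First apply '+16 months', '-66 days': 1994-12-12 → 1996-02-06.
1996-02-06 is a Tuesday; with Sunday=0 that is 2.

2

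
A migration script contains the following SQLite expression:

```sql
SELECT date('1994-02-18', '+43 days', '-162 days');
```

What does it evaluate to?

Applying '+43 days' to 1994-02-18: counting 43 days forward gives 1994-04-02.
Applying '-162 days' to 1994-04-02: counting 162 days back gives 1993-10-22.

1993-10-22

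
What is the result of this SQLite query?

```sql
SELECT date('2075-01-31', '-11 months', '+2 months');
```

2074-05-03

Adding -11 months to 2075-01-31 targets 2074-02-31. February 2074 has only 28 days, so SQLite normalizes the 3-day overflow forward to 2074-03-03.
Adding +2 months to 2074-03-03 gives 2074-05-03.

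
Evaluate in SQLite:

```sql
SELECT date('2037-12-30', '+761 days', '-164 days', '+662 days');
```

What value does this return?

2041-06-11

Applying '+761 days' to 2037-12-30: counting 761 days forward gives 2040-01-30.
Applying '-164 days' to 2040-01-30: counting 164 days back gives 2039-08-19.
Applying '+662 days' to 2039-08-19: counting 662 days forward gives 2041-06-11.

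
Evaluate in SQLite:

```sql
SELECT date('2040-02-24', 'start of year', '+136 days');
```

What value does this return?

`start of year` rewinds 2040-02-24 to 2040-01-01.
Applying '+136 days' to 2040-01-01: counting 136 days forward gives 2040-05-16.

2040-05-16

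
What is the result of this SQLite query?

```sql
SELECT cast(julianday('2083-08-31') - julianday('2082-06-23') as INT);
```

434

7 days remain in June 2082 after the 23rd (30 − 23).
Full months from July 2082 through July 2083 contribute their day counts.
Then 31 days into August 2083.
Total: 7 + 31 + 31 + 30 + 31 + 30 + 31 + 31 + 28 + 31 + 30 + 31 + 30 + 31 + 31 = 434.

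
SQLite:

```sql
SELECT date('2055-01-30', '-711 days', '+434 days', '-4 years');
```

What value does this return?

2050-04-28

Applying '-711 days' to 2055-01-30: counting 711 days back gives 2053-02-18.
Applying '+434 days' to 2053-02-18: counting 434 days forward gives 2054-04-28.
Adding -4 years to 2054-04-28 gives 2050-04-28.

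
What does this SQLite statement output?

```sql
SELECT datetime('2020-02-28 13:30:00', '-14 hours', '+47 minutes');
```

2020-02-28 00:17:00

-14 hours from 2020-02-28 13:30:00 is 2020-02-27 23:30:00 (crosses midnight).
+47 minutes from 2020-02-27 23:30:00 is 2020-02-28 00:17:00.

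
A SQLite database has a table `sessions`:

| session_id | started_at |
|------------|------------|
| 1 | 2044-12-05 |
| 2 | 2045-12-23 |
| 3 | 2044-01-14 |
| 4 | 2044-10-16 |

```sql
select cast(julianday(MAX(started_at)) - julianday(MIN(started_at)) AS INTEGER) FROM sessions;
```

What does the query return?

MIN = 2044-01-14, MAX = 2045-12-23.
17 days remain in January 2044 after the 14th (31 − 14).
Full months from February 2044 through November 2045 contribute their day counts.
Then 23 days into December 2045.
Total: 17 + 29 + 31 + 30 + 31 + 30 + 31 + 31 + 30 + 31 + 30 + 31 + 31 + 28 + 31 + 30 + 31 + 30 + 31 + 31 + 30 + 31 + 30 + 23 = 709.

709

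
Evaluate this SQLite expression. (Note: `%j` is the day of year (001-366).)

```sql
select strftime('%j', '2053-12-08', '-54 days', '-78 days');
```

210

First apply '-54 days', '-78 days': 2053-12-08 → 2053-07-29.
Day-of-year for 2053-07-29: days since 2053-01-01 inclusive = 210, zero-padded to 210.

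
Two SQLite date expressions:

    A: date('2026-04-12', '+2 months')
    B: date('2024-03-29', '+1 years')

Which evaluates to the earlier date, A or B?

A = 2026-06-12.
B = 2025-03-29.
B is earlier.

B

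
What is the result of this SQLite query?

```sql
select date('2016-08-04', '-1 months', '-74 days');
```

Adding -1 month to 2016-08-04 gives 2016-07-04.
Applying '-74 days' to 2016-07-04: counting 74 days back gives 2016-04-21.

2016-04-21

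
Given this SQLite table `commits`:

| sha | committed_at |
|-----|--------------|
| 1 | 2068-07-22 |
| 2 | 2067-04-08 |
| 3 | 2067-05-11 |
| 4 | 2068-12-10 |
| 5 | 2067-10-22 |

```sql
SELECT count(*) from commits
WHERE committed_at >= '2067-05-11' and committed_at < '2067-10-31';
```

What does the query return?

2

Rows in [2067-05-11, 2067-10-31): 2067-05-11, 2067-10-22 → 2 rows.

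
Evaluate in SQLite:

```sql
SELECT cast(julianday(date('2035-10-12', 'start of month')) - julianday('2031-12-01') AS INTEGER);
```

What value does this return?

`start of month` rewinds 2035-10-12 to 2035-10-01.
30 days remain in December 2031 after the 1st (31 − 1).
Full months from January 2032 through September 2035 contribute their day counts.
Then 1 day into October 2035.
Total: 30 + 31 + 29 + 31 + 30 + 31 + 30 + 31 + 31 + 30 + 31 + 30 + 31 + 31 + 28 + 31 + 30 + 31 + 30 + 31 + 31 + 30 + 31 + 30 + 31 + 31 + 28 + 31 + 30 + 31 + 30 + 31 + 31 + 30 + 31 + 30 + 31 + 31 + 28 + 31 + 30 + 31 + 30 + 31 + 31 + 30 + 1 = 1400.

1400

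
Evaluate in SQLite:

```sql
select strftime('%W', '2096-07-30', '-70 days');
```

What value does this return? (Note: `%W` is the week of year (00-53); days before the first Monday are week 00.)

21

First apply '-70 days': 2096-07-30 → 2096-05-21.
2096-05-21 is a Monday. SQLite's %W counts Mondays since the year started; the result is 21.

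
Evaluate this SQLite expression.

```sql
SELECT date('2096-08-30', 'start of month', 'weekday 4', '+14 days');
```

2096-08-16

`start of month` rewinds 2096-08-30 to 2096-08-01.
`weekday 4` advances to the next Thursday; 2096-08-01 is a Wednesday, so it moves forward to 2096-08-02.
Advancing 14 more days within August lands on 2096-08-16.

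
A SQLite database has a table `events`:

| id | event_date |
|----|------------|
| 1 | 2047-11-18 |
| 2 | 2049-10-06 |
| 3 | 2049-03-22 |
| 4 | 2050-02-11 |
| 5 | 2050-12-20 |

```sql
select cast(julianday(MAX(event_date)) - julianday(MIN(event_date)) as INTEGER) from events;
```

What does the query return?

1128

MIN = 2047-11-18, MAX = 2050-12-20.
12 days remain in November 2047 after the 18th (30 − 18).
Full months from December 2047 through November 2050 contribute their day counts.
Then 20 days into December 2050.
Total: 12 + 31 + 31 + 29 + 31 + 30 + 31 + 30 + 31 + 31 + 30 + 31 + 30 + 31 + 31 + 28 + 31 + 30 + 31 + 30 + 31 + 31 + 30 + 31 + 30 + 31 + 31 + 28 + 31 + 30 + 31 + 30 + 31 + 31 + 30 + 31 + 30 + 20 = 1128.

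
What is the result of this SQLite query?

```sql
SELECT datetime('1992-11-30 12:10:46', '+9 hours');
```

+9 hours from 1992-11-30 12:10:46 is 1992-11-30 21:10:46.

1992-11-30 21:10:46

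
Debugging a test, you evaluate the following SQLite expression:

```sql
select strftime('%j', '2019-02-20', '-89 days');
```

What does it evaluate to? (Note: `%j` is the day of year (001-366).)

327

First apply '-89 days': 2019-02-20 → 2018-11-23.
Day-of-year for 2018-11-23: days since 2018-01-01 inclusive = 327, zero-padded to 327.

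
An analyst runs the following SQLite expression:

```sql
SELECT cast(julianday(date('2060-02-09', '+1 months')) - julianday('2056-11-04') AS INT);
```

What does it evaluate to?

Adding +1 month to 2060-02-09 gives 2060-03-09.
26 days remain in November 2056 after the 4th (30 − 4).
Full months from December 2056 through February 2060 contribute their day counts.
Then 9 days into March 2060.
Total: 26 + 31 + 31 + 28 + 31 + 30 + 31 + 30 + 31 + 31 + 30 + 31 + 30 + 31 + 31 + 28 + 31 + 30 + 31 + 30 + 31 + 31 + 30 + 31 + 30 + 31 + 31 + 28 + 31 + 30 + 31 + 30 + 31 + 31 + 30 + 31 + 30 + 31 + 31 + 29 + 9 = 1221.

1221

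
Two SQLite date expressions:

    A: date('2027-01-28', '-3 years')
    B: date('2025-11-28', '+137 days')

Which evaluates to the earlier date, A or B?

A = 2024-01-28.
B = 2026-04-14.
A is earlier.

A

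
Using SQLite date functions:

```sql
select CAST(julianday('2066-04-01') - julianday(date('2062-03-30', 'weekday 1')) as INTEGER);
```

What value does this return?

1459

`weekday 1` advances to the next Monday; 2062-03-30 is a Thursday, so it moves forward to 2062-04-03.
27 days remain in April 2062 after the 3rd (30 − 3).
Full months from May 2062 through March 2066 contribute their day counts.
Then 1 day into April 2066.
Total: 27 + 31 + 30 + 31 + 31 + 30 + 31 + 30 + 31 + 31 + 28 + 31 + 30 + 31 + 30 + 31 + 31 + 30 + 31 + 30 + 31 + 31 + 29 + 31 + 30 + 31 + 30 + 31 + 31 + 30 + 31 + 30 + 31 + 31 + 28 + 31 + 30 + 31 + 30 + 31 + 31 + 30 + 31 + 30 + 31 + 31 + 28 + 31 + 1 = 1459.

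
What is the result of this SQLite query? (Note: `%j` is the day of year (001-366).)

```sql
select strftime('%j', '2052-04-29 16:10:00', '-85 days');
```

First apply '-85 days': 2052-04-29 16:10:00 → 2052-02-04 16:10:00.
Day-of-year for 2052-02-04: days since 2052-01-01 inclusive = 35, zero-padded to 035.

035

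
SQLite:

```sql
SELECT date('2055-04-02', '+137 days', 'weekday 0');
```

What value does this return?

2055-08-22

Applying '+137 days' to 2055-04-02: counting 137 days forward gives 2055-08-17.
`weekday 0` advances to the next Sunday; 2055-08-17 is a Tuesday, so it moves forward to 2055-08-22.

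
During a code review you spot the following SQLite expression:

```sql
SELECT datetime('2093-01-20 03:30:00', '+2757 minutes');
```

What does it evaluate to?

2093-01-22 01:27:00

2757 minutes = 45h 57m; +2757 minutes from 2093-01-20 03:30:00 is 2093-01-22 01:27:00 (crosses midnight).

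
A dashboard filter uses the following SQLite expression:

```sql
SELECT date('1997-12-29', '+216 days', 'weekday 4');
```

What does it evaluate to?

Applying '+216 days' to 1997-12-29: counting 216 days forward gives 1998-08-02.
`weekday 4` advances to the next Thursday; 1998-08-02 is a Sunday, so it moves forward to 1998-08-06.

1998-08-06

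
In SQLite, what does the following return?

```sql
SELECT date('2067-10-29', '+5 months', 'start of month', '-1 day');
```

Adding +5 months to 2067-10-29 gives 2068-03-29.
`start of month` rewinds 2068-03-29 to 2068-03-01.
Going back 1 day from 2068-03-01 reaches 2068-02-29 (last day of February, 29 days).

2068-02-29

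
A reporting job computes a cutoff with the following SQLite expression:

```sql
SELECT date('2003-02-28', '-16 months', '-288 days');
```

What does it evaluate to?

2001-01-13

Adding -16 months to 2003-02-28 gives 2001-10-28.
Applying '-288 days' to 2001-10-28: counting 288 days back gives 2001-01-13.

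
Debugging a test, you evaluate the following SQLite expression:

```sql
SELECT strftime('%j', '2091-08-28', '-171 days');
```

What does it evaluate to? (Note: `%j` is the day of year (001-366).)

First apply '-171 days': 2091-08-28 → 2091-03-10.
Day-of-year for 2091-03-10: days since 2091-01-01 inclusive = 69, zero-padded to 069.

069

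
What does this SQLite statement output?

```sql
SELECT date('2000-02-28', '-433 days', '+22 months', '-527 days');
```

Applying '-433 days' to 2000-02-28: counting 433 days back gives 1998-12-22.
Adding +22 months to 1998-12-22 gives 2000-10-22.
Applying '-527 days' to 2000-10-22: counting 527 days back gives 1999-05-14.

1999-05-14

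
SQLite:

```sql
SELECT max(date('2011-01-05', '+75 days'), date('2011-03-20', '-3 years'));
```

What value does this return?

date('2011-01-05', '+75 days') → 2011-03-21.
date('2011-03-20', '-3 years') → 2008-03-20.
Later of the two is 2011-03-21.

2011-03-21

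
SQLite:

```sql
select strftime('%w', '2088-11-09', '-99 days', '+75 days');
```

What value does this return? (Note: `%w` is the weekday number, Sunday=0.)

6

First apply '-99 days', '+75 days': 2088-11-09 → 2088-10-16.
2088-10-16 is a Saturday; with Sunday=0 that is 6.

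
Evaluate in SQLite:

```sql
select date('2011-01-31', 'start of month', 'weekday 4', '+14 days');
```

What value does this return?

`start of month` rewinds 2011-01-31 to 2011-01-01.
`weekday 4` advances to the next Thursday; 2011-01-01 is a Saturday, so it moves forward to 2011-01-06.
Advancing 14 more days within January lands on 2011-01-20.

2011-01-20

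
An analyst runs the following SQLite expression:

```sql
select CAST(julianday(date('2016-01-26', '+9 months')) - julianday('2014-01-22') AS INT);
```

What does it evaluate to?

Adding +9 months to 2016-01-26 gives 2016-10-26.
9 days remain in January 2014 after the 22nd (31 − 22).
Full months from February 2014 through September 2016 contribute their day counts.
Then 26 days into October 2016.
Total: 9 + 28 + 31 + 30 + 31 + 30 + 31 + 31 + 30 + 31 + 30 + 31 + 31 + 28 + 31 + 30 + 31 + 30 + 31 + 31 + 30 + 31 + 30 + 31 + 31 + 29 + 31 + 30 + 31 + 30 + 31 + 31 + 30 + 26 = 1008.

1008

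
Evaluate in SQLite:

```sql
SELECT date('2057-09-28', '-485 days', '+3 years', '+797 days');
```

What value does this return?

Applying '-485 days' to 2057-09-28: counting 485 days back gives 2056-05-31.
Adding +3 years to 2056-05-31 gives 2059-05-31.
Applying '+797 days' to 2059-05-31: counting 797 days forward gives 2061-08-05.

2061-08-05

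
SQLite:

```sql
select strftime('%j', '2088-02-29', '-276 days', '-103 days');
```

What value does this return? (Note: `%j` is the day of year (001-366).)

First apply '-276 days', '-103 days': 2088-02-29 → 2087-02-15.
Day-of-year for 2087-02-15: days since 2087-01-01 inclusive = 46, zero-padded to 046.

046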